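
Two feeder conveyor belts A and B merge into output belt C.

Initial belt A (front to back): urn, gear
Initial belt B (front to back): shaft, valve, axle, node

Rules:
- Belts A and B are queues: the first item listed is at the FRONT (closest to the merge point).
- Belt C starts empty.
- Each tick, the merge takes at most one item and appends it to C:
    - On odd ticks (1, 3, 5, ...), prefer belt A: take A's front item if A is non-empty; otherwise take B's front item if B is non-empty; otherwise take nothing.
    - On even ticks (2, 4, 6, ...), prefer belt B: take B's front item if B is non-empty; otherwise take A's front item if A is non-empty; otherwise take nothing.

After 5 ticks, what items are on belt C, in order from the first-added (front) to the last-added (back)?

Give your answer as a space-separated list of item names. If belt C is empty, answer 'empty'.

Answer: urn shaft gear valve axle

Derivation:
Tick 1: prefer A, take urn from A; A=[gear] B=[shaft,valve,axle,node] C=[urn]
Tick 2: prefer B, take shaft from B; A=[gear] B=[valve,axle,node] C=[urn,shaft]
Tick 3: prefer A, take gear from A; A=[-] B=[valve,axle,node] C=[urn,shaft,gear]
Tick 4: prefer B, take valve from B; A=[-] B=[axle,node] C=[urn,shaft,gear,valve]
Tick 5: prefer A, take axle from B; A=[-] B=[node] C=[urn,shaft,gear,valve,axle]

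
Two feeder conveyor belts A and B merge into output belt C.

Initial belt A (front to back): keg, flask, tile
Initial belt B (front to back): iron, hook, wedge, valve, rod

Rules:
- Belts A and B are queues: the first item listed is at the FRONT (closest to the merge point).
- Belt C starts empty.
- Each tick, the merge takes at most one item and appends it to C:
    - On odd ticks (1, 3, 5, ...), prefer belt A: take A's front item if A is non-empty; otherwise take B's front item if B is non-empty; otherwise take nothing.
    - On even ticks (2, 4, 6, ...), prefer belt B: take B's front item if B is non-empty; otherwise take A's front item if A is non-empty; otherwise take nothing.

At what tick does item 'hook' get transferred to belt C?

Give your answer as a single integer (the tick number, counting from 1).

Tick 1: prefer A, take keg from A; A=[flask,tile] B=[iron,hook,wedge,valve,rod] C=[keg]
Tick 2: prefer B, take iron from B; A=[flask,tile] B=[hook,wedge,valve,rod] C=[keg,iron]
Tick 3: prefer A, take flask from A; A=[tile] B=[hook,wedge,valve,rod] C=[keg,iron,flask]
Tick 4: prefer B, take hook from B; A=[tile] B=[wedge,valve,rod] C=[keg,iron,flask,hook]

Answer: 4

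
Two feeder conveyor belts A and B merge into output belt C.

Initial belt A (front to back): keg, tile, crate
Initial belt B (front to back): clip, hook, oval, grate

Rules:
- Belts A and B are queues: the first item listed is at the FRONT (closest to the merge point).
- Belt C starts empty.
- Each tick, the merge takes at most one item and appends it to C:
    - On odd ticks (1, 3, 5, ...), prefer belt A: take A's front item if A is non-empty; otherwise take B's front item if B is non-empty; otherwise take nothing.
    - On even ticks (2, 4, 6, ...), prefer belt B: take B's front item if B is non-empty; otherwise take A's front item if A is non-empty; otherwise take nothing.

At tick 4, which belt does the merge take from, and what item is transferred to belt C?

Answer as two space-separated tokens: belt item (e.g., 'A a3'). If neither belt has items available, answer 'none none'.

Tick 1: prefer A, take keg from A; A=[tile,crate] B=[clip,hook,oval,grate] C=[keg]
Tick 2: prefer B, take clip from B; A=[tile,crate] B=[hook,oval,grate] C=[keg,clip]
Tick 3: prefer A, take tile from A; A=[crate] B=[hook,oval,grate] C=[keg,clip,tile]
Tick 4: prefer B, take hook from B; A=[crate] B=[oval,grate] C=[keg,clip,tile,hook]

Answer: B hook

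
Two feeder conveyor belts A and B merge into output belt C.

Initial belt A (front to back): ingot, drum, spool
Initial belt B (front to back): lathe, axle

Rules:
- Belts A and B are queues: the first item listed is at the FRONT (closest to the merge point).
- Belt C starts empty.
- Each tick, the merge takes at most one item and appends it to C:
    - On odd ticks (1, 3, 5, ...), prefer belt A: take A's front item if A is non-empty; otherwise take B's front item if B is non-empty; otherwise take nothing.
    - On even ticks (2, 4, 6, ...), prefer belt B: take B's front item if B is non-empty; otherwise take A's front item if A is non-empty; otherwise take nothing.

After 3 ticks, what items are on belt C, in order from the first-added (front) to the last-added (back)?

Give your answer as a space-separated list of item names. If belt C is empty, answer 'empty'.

Tick 1: prefer A, take ingot from A; A=[drum,spool] B=[lathe,axle] C=[ingot]
Tick 2: prefer B, take lathe from B; A=[drum,spool] B=[axle] C=[ingot,lathe]
Tick 3: prefer A, take drum from A; A=[spool] B=[axle] C=[ingot,lathe,drum]

Answer: ingot lathe drum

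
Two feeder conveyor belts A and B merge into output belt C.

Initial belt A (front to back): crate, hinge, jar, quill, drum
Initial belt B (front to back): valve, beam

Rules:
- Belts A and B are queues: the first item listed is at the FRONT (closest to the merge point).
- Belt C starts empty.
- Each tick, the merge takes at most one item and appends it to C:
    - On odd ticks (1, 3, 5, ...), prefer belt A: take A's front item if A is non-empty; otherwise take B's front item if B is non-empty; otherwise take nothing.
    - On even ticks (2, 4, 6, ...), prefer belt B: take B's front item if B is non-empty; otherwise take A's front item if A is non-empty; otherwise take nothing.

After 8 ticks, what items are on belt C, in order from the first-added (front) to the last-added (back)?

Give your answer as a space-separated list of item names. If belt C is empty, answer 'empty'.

Tick 1: prefer A, take crate from A; A=[hinge,jar,quill,drum] B=[valve,beam] C=[crate]
Tick 2: prefer B, take valve from B; A=[hinge,jar,quill,drum] B=[beam] C=[crate,valve]
Tick 3: prefer A, take hinge from A; A=[jar,quill,drum] B=[beam] C=[crate,valve,hinge]
Tick 4: prefer B, take beam from B; A=[jar,quill,drum] B=[-] C=[crate,valve,hinge,beam]
Tick 5: prefer A, take jar from A; A=[quill,drum] B=[-] C=[crate,valve,hinge,beam,jar]
Tick 6: prefer B, take quill from A; A=[drum] B=[-] C=[crate,valve,hinge,beam,jar,quill]
Tick 7: prefer A, take drum from A; A=[-] B=[-] C=[crate,valve,hinge,beam,jar,quill,drum]
Tick 8: prefer B, both empty, nothing taken; A=[-] B=[-] C=[crate,valve,hinge,beam,jar,quill,drum]

Answer: crate valve hinge beam jar quill drum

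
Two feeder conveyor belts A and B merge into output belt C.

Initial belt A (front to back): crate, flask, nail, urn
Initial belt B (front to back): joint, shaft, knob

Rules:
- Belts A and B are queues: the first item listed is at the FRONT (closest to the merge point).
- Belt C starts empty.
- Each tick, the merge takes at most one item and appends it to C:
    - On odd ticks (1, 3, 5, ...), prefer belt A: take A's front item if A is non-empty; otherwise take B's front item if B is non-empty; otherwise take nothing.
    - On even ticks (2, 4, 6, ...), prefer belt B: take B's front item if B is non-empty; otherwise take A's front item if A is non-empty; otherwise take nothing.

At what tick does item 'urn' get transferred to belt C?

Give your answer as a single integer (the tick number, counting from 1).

Tick 1: prefer A, take crate from A; A=[flask,nail,urn] B=[joint,shaft,knob] C=[crate]
Tick 2: prefer B, take joint from B; A=[flask,nail,urn] B=[shaft,knob] C=[crate,joint]
Tick 3: prefer A, take flask from A; A=[nail,urn] B=[shaft,knob] C=[crate,joint,flask]
Tick 4: prefer B, take shaft from B; A=[nail,urn] B=[knob] C=[crate,joint,flask,shaft]
Tick 5: prefer A, take nail from A; A=[urn] B=[knob] C=[crate,joint,flask,shaft,nail]
Tick 6: prefer B, take knob from B; A=[urn] B=[-] C=[crate,joint,flask,shaft,nail,knob]
Tick 7: prefer A, take urn from A; A=[-] B=[-] C=[crate,joint,flask,shaft,nail,knob,urn]

Answer: 7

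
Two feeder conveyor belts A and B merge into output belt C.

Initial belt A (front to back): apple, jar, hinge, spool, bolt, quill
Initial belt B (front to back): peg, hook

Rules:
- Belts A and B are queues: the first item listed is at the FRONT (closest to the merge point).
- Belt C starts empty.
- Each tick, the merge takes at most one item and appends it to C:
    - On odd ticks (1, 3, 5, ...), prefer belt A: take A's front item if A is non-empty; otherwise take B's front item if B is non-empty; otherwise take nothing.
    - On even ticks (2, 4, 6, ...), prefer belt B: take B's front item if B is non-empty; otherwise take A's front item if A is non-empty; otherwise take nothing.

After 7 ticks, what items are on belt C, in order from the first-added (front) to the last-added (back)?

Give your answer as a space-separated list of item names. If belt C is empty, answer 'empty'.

Tick 1: prefer A, take apple from A; A=[jar,hinge,spool,bolt,quill] B=[peg,hook] C=[apple]
Tick 2: prefer B, take peg from B; A=[jar,hinge,spool,bolt,quill] B=[hook] C=[apple,peg]
Tick 3: prefer A, take jar from A; A=[hinge,spool,bolt,quill] B=[hook] C=[apple,peg,jar]
Tick 4: prefer B, take hook from B; A=[hinge,spool,bolt,quill] B=[-] C=[apple,peg,jar,hook]
Tick 5: prefer A, take hinge from A; A=[spool,bolt,quill] B=[-] C=[apple,peg,jar,hook,hinge]
Tick 6: prefer B, take spool from A; A=[bolt,quill] B=[-] C=[apple,peg,jar,hook,hinge,spool]
Tick 7: prefer A, take bolt from A; A=[quill] B=[-] C=[apple,peg,jar,hook,hinge,spool,bolt]

Answer: apple peg jar hook hinge spool bolt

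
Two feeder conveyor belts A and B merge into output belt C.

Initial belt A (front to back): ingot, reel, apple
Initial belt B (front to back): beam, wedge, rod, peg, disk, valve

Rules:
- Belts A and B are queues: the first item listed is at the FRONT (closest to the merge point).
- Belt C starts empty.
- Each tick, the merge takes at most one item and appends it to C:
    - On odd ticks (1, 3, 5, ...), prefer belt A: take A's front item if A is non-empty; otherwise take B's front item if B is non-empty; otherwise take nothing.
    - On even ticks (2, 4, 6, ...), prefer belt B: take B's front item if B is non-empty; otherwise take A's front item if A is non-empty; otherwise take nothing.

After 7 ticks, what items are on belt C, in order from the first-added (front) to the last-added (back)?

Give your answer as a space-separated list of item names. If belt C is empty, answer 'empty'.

Tick 1: prefer A, take ingot from A; A=[reel,apple] B=[beam,wedge,rod,peg,disk,valve] C=[ingot]
Tick 2: prefer B, take beam from B; A=[reel,apple] B=[wedge,rod,peg,disk,valve] C=[ingot,beam]
Tick 3: prefer A, take reel from A; A=[apple] B=[wedge,rod,peg,disk,valve] C=[ingot,beam,reel]
Tick 4: prefer B, take wedge from B; A=[apple] B=[rod,peg,disk,valve] C=[ingot,beam,reel,wedge]
Tick 5: prefer A, take apple from A; A=[-] B=[rod,peg,disk,valve] C=[ingot,beam,reel,wedge,apple]
Tick 6: prefer B, take rod from B; A=[-] B=[peg,disk,valve] C=[ingot,beam,reel,wedge,apple,rod]
Tick 7: prefer A, take peg from B; A=[-] B=[disk,valve] C=[ingot,beam,reel,wedge,apple,rod,peg]

Answer: ingot beam reel wedge apple rod peg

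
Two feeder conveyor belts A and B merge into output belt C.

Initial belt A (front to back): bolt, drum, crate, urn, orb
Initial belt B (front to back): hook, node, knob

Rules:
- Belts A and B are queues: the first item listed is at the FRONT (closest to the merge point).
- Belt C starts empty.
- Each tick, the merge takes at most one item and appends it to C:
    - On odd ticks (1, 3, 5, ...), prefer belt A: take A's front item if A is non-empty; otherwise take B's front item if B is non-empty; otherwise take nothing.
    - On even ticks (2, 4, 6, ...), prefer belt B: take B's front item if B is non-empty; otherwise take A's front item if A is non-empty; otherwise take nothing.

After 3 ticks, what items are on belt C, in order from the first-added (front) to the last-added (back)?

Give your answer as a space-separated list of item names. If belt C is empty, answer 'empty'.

Tick 1: prefer A, take bolt from A; A=[drum,crate,urn,orb] B=[hook,node,knob] C=[bolt]
Tick 2: prefer B, take hook from B; A=[drum,crate,urn,orb] B=[node,knob] C=[bolt,hook]
Tick 3: prefer A, take drum from A; A=[crate,urn,orb] B=[node,knob] C=[bolt,hook,drum]

Answer: bolt hook drum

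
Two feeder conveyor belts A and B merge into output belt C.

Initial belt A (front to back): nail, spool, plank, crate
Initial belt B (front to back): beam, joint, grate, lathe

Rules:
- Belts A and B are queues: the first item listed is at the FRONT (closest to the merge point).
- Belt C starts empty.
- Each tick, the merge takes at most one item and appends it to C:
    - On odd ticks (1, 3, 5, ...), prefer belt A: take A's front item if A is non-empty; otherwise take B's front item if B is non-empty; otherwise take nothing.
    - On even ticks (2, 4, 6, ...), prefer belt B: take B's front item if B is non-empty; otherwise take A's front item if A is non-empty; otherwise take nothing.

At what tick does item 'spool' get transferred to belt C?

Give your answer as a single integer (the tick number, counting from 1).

Answer: 3

Derivation:
Tick 1: prefer A, take nail from A; A=[spool,plank,crate] B=[beam,joint,grate,lathe] C=[nail]
Tick 2: prefer B, take beam from B; A=[spool,plank,crate] B=[joint,grate,lathe] C=[nail,beam]
Tick 3: prefer A, take spool from A; A=[plank,crate] B=[joint,grate,lathe] C=[nail,beam,spool]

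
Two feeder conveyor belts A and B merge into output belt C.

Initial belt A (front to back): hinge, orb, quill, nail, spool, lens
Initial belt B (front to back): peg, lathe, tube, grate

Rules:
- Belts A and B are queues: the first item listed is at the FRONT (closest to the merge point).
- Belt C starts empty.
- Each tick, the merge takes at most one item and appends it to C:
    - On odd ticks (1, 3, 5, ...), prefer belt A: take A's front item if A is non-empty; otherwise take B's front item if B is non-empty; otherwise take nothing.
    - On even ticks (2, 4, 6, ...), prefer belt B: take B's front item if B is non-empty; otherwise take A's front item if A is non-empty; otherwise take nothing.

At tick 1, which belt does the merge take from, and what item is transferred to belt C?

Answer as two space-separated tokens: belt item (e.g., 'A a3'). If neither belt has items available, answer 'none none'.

Answer: A hinge

Derivation:
Tick 1: prefer A, take hinge from A; A=[orb,quill,nail,spool,lens] B=[peg,lathe,tube,grate] C=[hinge]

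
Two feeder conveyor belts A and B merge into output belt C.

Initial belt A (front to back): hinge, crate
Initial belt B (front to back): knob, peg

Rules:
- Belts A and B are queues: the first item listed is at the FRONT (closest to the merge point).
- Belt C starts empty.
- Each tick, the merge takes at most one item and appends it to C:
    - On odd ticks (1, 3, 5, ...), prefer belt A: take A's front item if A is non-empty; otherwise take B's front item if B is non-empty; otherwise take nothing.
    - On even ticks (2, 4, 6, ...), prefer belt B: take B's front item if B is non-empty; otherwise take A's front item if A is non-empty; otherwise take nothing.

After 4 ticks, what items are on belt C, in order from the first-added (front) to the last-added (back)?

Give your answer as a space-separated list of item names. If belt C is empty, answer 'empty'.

Answer: hinge knob crate peg

Derivation:
Tick 1: prefer A, take hinge from A; A=[crate] B=[knob,peg] C=[hinge]
Tick 2: prefer B, take knob from B; A=[crate] B=[peg] C=[hinge,knob]
Tick 3: prefer A, take crate from A; A=[-] B=[peg] C=[hinge,knob,crate]
Tick 4: prefer B, take peg from B; A=[-] B=[-] C=[hinge,knob,crate,peg]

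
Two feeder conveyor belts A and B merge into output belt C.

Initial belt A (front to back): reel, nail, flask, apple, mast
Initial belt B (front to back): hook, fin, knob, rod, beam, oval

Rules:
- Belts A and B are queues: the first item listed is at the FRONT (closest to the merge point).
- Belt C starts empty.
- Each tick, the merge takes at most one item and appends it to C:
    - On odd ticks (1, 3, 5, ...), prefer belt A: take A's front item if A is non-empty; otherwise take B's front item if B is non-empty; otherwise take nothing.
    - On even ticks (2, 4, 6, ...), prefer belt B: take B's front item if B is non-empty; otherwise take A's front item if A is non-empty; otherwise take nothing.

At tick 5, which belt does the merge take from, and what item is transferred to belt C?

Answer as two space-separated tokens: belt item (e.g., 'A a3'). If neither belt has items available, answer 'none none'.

Tick 1: prefer A, take reel from A; A=[nail,flask,apple,mast] B=[hook,fin,knob,rod,beam,oval] C=[reel]
Tick 2: prefer B, take hook from B; A=[nail,flask,apple,mast] B=[fin,knob,rod,beam,oval] C=[reel,hook]
Tick 3: prefer A, take nail from A; A=[flask,apple,mast] B=[fin,knob,rod,beam,oval] C=[reel,hook,nail]
Tick 4: prefer B, take fin from B; A=[flask,apple,mast] B=[knob,rod,beam,oval] C=[reel,hook,nail,fin]
Tick 5: prefer A, take flask from A; A=[apple,mast] B=[knob,rod,beam,oval] C=[reel,hook,nail,fin,flask]

Answer: A flask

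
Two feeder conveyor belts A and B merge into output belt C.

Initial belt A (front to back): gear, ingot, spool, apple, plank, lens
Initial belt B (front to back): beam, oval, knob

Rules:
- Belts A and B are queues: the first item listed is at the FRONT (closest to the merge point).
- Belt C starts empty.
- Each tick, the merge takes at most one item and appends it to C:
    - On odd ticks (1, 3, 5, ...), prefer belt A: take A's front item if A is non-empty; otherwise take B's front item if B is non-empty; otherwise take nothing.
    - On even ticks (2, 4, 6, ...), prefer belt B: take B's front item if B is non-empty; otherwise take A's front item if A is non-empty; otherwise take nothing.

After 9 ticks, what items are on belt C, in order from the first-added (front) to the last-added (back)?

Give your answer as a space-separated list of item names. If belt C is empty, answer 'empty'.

Tick 1: prefer A, take gear from A; A=[ingot,spool,apple,plank,lens] B=[beam,oval,knob] C=[gear]
Tick 2: prefer B, take beam from B; A=[ingot,spool,apple,plank,lens] B=[oval,knob] C=[gear,beam]
Tick 3: prefer A, take ingot from A; A=[spool,apple,plank,lens] B=[oval,knob] C=[gear,beam,ingot]
Tick 4: prefer B, take oval from B; A=[spool,apple,plank,lens] B=[knob] C=[gear,beam,ingot,oval]
Tick 5: prefer A, take spool from A; A=[apple,plank,lens] B=[knob] C=[gear,beam,ingot,oval,spool]
Tick 6: prefer B, take knob from B; A=[apple,plank,lens] B=[-] C=[gear,beam,ingot,oval,spool,knob]
Tick 7: prefer A, take apple from A; A=[plank,lens] B=[-] C=[gear,beam,ingot,oval,spool,knob,apple]
Tick 8: prefer B, take plank from A; A=[lens] B=[-] C=[gear,beam,ingot,oval,spool,knob,apple,plank]
Tick 9: prefer A, take lens from A; A=[-] B=[-] C=[gear,beam,ingot,oval,spool,knob,apple,plank,lens]

Answer: gear beam ingot oval spool knob apple plank lens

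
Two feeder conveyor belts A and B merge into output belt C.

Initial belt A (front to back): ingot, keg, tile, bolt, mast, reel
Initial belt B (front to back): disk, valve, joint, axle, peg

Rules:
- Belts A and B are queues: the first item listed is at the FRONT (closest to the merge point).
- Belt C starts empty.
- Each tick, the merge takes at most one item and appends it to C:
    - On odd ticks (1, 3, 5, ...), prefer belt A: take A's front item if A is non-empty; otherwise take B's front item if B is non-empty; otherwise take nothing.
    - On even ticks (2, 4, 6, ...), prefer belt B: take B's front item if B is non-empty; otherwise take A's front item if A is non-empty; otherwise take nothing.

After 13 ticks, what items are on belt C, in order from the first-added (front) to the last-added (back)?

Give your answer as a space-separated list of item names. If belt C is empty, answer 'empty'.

Tick 1: prefer A, take ingot from A; A=[keg,tile,bolt,mast,reel] B=[disk,valve,joint,axle,peg] C=[ingot]
Tick 2: prefer B, take disk from B; A=[keg,tile,bolt,mast,reel] B=[valve,joint,axle,peg] C=[ingot,disk]
Tick 3: prefer A, take keg from A; A=[tile,bolt,mast,reel] B=[valve,joint,axle,peg] C=[ingot,disk,keg]
Tick 4: prefer B, take valve from B; A=[tile,bolt,mast,reel] B=[joint,axle,peg] C=[ingot,disk,keg,valve]
Tick 5: prefer A, take tile from A; A=[bolt,mast,reel] B=[joint,axle,peg] C=[ingot,disk,keg,valve,tile]
Tick 6: prefer B, take joint from B; A=[bolt,mast,reel] B=[axle,peg] C=[ingot,disk,keg,valve,tile,joint]
Tick 7: prefer A, take bolt from A; A=[mast,reel] B=[axle,peg] C=[ingot,disk,keg,valve,tile,joint,bolt]
Tick 8: prefer B, take axle from B; A=[mast,reel] B=[peg] C=[ingot,disk,keg,valve,tile,joint,bolt,axle]
Tick 9: prefer A, take mast from A; A=[reel] B=[peg] C=[ingot,disk,keg,valve,tile,joint,bolt,axle,mast]
Tick 10: prefer B, take peg from B; A=[reel] B=[-] C=[ingot,disk,keg,valve,tile,joint,bolt,axle,mast,peg]
Tick 11: prefer A, take reel from A; A=[-] B=[-] C=[ingot,disk,keg,valve,tile,joint,bolt,axle,mast,peg,reel]
Tick 12: prefer B, both empty, nothing taken; A=[-] B=[-] C=[ingot,disk,keg,valve,tile,joint,bolt,axle,mast,peg,reel]
Tick 13: prefer A, both empty, nothing taken; A=[-] B=[-] C=[ingot,disk,keg,valve,tile,joint,bolt,axle,mast,peg,reel]

Answer: ingot disk keg valve tile joint bolt axle mast peg reel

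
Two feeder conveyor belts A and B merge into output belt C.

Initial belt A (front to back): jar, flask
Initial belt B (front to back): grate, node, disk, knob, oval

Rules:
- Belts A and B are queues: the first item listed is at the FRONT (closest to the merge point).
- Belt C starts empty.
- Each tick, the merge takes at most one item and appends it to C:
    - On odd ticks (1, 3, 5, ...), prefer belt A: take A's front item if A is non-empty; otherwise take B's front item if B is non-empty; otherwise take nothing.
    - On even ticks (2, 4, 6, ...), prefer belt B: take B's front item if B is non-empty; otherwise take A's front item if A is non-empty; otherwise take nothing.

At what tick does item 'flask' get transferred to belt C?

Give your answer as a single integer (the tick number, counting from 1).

Tick 1: prefer A, take jar from A; A=[flask] B=[grate,node,disk,knob,oval] C=[jar]
Tick 2: prefer B, take grate from B; A=[flask] B=[node,disk,knob,oval] C=[jar,grate]
Tick 3: prefer A, take flask from A; A=[-] B=[node,disk,knob,oval] C=[jar,grate,flask]

Answer: 3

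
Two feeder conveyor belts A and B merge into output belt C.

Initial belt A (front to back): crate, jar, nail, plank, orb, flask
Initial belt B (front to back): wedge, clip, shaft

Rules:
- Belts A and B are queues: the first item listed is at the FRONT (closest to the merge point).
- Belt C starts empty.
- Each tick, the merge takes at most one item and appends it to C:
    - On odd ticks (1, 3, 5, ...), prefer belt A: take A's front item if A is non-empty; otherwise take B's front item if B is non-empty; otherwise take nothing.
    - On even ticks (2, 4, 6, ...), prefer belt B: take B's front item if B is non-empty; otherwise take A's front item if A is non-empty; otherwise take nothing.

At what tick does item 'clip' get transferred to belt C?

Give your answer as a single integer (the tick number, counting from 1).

Answer: 4

Derivation:
Tick 1: prefer A, take crate from A; A=[jar,nail,plank,orb,flask] B=[wedge,clip,shaft] C=[crate]
Tick 2: prefer B, take wedge from B; A=[jar,nail,plank,orb,flask] B=[clip,shaft] C=[crate,wedge]
Tick 3: prefer A, take jar from A; A=[nail,plank,orb,flask] B=[clip,shaft] C=[crate,wedge,jar]
Tick 4: prefer B, take clip from B; A=[nail,plank,orb,flask] B=[shaft] C=[crate,wedge,jar,clip]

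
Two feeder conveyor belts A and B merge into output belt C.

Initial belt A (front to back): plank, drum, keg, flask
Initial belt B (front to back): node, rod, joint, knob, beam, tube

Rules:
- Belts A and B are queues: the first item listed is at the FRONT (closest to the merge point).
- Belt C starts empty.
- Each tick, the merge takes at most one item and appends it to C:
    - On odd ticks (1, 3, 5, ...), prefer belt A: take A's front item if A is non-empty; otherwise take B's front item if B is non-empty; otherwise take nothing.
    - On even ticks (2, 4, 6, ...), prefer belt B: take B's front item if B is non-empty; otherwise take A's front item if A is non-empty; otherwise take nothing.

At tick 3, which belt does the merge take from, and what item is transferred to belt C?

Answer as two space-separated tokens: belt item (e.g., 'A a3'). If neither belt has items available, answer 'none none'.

Answer: A drum

Derivation:
Tick 1: prefer A, take plank from A; A=[drum,keg,flask] B=[node,rod,joint,knob,beam,tube] C=[plank]
Tick 2: prefer B, take node from B; A=[drum,keg,flask] B=[rod,joint,knob,beam,tube] C=[plank,node]
Tick 3: prefer A, take drum from A; A=[keg,flask] B=[rod,joint,knob,beam,tube] C=[plank,node,drum]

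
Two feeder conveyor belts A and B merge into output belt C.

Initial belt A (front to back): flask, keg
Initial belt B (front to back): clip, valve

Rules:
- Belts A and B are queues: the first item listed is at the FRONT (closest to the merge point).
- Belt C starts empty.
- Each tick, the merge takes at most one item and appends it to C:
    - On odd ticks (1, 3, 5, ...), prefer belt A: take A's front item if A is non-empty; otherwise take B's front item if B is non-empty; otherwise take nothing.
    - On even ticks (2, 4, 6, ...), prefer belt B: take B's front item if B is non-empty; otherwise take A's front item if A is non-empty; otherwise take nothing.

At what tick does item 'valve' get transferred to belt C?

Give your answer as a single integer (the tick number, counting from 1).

Tick 1: prefer A, take flask from A; A=[keg] B=[clip,valve] C=[flask]
Tick 2: prefer B, take clip from B; A=[keg] B=[valve] C=[flask,clip]
Tick 3: prefer A, take keg from A; A=[-] B=[valve] C=[flask,clip,keg]
Tick 4: prefer B, take valve from B; A=[-] B=[-] C=[flask,clip,keg,valve]

Answer: 4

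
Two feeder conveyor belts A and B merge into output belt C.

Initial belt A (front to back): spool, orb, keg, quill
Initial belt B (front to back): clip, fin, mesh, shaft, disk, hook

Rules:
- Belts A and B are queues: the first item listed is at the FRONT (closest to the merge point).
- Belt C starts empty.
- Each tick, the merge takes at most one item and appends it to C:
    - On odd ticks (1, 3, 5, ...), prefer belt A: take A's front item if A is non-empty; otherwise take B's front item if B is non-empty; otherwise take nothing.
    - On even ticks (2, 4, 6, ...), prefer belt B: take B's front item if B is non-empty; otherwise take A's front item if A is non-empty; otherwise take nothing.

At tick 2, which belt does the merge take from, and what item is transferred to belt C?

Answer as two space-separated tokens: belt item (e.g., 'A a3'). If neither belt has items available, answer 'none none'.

Tick 1: prefer A, take spool from A; A=[orb,keg,quill] B=[clip,fin,mesh,shaft,disk,hook] C=[spool]
Tick 2: prefer B, take clip from B; A=[orb,keg,quill] B=[fin,mesh,shaft,disk,hook] C=[spool,clip]

Answer: B clip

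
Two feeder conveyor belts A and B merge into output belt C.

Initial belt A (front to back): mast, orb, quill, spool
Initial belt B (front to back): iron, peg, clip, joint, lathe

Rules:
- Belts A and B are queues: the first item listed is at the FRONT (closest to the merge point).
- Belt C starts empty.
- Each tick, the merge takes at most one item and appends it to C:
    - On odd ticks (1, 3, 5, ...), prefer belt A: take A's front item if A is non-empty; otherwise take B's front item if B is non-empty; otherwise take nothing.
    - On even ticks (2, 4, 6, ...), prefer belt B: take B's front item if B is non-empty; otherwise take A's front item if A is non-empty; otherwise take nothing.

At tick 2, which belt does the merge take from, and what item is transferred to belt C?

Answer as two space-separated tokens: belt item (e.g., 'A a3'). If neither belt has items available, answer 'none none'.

Answer: B iron

Derivation:
Tick 1: prefer A, take mast from A; A=[orb,quill,spool] B=[iron,peg,clip,joint,lathe] C=[mast]
Tick 2: prefer B, take iron from B; A=[orb,quill,spool] B=[peg,clip,joint,lathe] C=[mast,iron]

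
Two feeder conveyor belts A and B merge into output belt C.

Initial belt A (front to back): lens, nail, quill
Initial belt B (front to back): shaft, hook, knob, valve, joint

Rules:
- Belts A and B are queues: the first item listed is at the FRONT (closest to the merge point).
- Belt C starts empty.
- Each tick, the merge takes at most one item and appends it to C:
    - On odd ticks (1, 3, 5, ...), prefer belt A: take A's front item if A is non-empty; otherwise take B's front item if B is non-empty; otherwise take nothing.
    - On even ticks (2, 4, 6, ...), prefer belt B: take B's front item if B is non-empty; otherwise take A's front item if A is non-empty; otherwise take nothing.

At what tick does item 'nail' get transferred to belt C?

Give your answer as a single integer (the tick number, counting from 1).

Tick 1: prefer A, take lens from A; A=[nail,quill] B=[shaft,hook,knob,valve,joint] C=[lens]
Tick 2: prefer B, take shaft from B; A=[nail,quill] B=[hook,knob,valve,joint] C=[lens,shaft]
Tick 3: prefer A, take nail from A; A=[quill] B=[hook,knob,valve,joint] C=[lens,shaft,nail]

Answer: 3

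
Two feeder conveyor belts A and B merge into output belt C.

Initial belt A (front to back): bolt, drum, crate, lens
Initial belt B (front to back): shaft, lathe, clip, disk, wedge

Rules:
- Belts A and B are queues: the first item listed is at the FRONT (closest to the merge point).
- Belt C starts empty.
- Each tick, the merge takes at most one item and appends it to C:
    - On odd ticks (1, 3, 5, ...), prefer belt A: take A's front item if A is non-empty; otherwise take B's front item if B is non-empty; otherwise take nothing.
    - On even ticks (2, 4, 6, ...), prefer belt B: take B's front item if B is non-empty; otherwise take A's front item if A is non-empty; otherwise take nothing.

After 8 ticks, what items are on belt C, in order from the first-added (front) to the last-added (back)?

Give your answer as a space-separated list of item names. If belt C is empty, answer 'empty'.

Tick 1: prefer A, take bolt from A; A=[drum,crate,lens] B=[shaft,lathe,clip,disk,wedge] C=[bolt]
Tick 2: prefer B, take shaft from B; A=[drum,crate,lens] B=[lathe,clip,disk,wedge] C=[bolt,shaft]
Tick 3: prefer A, take drum from A; A=[crate,lens] B=[lathe,clip,disk,wedge] C=[bolt,shaft,drum]
Tick 4: prefer B, take lathe from B; A=[crate,lens] B=[clip,disk,wedge] C=[bolt,shaft,drum,lathe]
Tick 5: prefer A, take crate from A; A=[lens] B=[clip,disk,wedge] C=[bolt,shaft,drum,lathe,crate]
Tick 6: prefer B, take clip from B; A=[lens] B=[disk,wedge] C=[bolt,shaft,drum,lathe,crate,clip]
Tick 7: prefer A, take lens from A; A=[-] B=[disk,wedge] C=[bolt,shaft,drum,lathe,crate,clip,lens]
Tick 8: prefer B, take disk from B; A=[-] B=[wedge] C=[bolt,shaft,drum,lathe,crate,clip,lens,disk]

Answer: bolt shaft drum lathe crate clip lens disk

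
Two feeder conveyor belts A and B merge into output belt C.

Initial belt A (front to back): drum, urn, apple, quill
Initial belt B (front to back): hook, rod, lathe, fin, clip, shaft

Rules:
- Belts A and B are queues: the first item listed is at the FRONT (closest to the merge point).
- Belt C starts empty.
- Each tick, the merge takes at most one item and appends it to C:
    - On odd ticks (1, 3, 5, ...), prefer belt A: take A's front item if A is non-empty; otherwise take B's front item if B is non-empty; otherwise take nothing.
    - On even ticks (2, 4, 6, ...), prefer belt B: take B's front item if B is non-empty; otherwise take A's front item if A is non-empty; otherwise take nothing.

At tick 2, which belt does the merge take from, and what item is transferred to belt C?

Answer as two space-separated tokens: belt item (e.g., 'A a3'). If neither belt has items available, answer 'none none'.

Tick 1: prefer A, take drum from A; A=[urn,apple,quill] B=[hook,rod,lathe,fin,clip,shaft] C=[drum]
Tick 2: prefer B, take hook from B; A=[urn,apple,quill] B=[rod,lathe,fin,clip,shaft] C=[drum,hook]

Answer: B hook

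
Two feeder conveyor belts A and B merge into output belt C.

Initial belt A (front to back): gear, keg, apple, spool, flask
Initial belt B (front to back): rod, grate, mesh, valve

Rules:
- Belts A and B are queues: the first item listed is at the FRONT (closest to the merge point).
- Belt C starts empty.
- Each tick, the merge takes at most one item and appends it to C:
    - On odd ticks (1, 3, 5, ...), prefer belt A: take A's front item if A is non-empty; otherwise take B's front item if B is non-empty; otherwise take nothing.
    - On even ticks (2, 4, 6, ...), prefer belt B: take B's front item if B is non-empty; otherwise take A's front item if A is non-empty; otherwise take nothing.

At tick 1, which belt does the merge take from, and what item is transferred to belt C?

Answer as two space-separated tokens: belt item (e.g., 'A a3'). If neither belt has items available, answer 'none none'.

Answer: A gear

Derivation:
Tick 1: prefer A, take gear from A; A=[keg,apple,spool,flask] B=[rod,grate,mesh,valve] C=[gear]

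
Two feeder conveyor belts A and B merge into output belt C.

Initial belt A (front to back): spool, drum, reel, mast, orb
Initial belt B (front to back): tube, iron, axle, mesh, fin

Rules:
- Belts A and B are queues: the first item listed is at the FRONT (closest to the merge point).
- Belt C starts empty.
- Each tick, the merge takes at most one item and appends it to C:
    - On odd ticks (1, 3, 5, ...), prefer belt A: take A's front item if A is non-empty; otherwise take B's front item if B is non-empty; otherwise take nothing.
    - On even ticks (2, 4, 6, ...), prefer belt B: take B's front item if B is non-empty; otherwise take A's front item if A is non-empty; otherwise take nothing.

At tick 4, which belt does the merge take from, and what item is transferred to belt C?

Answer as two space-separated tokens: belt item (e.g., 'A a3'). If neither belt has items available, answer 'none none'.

Answer: B iron

Derivation:
Tick 1: prefer A, take spool from A; A=[drum,reel,mast,orb] B=[tube,iron,axle,mesh,fin] C=[spool]
Tick 2: prefer B, take tube from B; A=[drum,reel,mast,orb] B=[iron,axle,mesh,fin] C=[spool,tube]
Tick 3: prefer A, take drum from A; A=[reel,mast,orb] B=[iron,axle,mesh,fin] C=[spool,tube,drum]
Tick 4: prefer B, take iron from B; A=[reel,mast,orb] B=[axle,mesh,fin] C=[spool,tube,drum,iron]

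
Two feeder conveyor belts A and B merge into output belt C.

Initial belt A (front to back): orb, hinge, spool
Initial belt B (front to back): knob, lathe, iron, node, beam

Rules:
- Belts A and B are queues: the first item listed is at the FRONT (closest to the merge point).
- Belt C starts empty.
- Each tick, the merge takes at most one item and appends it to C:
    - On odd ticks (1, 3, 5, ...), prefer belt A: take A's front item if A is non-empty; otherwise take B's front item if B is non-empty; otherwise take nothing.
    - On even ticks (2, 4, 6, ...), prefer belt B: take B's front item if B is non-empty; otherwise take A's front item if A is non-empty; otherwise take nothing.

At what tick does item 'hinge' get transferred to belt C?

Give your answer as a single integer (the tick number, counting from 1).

Answer: 3

Derivation:
Tick 1: prefer A, take orb from A; A=[hinge,spool] B=[knob,lathe,iron,node,beam] C=[orb]
Tick 2: prefer B, take knob from B; A=[hinge,spool] B=[lathe,iron,node,beam] C=[orb,knob]
Tick 3: prefer A, take hinge from A; A=[spool] B=[lathe,iron,node,beam] C=[orb,knob,hinge]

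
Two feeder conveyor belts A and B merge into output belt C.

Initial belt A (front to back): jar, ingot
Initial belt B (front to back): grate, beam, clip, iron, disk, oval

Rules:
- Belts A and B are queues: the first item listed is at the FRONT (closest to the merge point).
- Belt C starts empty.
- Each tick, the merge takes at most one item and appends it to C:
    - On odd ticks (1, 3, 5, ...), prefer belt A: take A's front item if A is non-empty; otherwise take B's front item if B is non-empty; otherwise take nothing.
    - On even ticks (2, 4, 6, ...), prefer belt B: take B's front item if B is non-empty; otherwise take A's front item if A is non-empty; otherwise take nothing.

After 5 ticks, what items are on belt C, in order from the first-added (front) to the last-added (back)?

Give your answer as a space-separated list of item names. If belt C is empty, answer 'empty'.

Tick 1: prefer A, take jar from A; A=[ingot] B=[grate,beam,clip,iron,disk,oval] C=[jar]
Tick 2: prefer B, take grate from B; A=[ingot] B=[beam,clip,iron,disk,oval] C=[jar,grate]
Tick 3: prefer A, take ingot from A; A=[-] B=[beam,clip,iron,disk,oval] C=[jar,grate,ingot]
Tick 4: prefer B, take beam from B; A=[-] B=[clip,iron,disk,oval] C=[jar,grate,ingot,beam]
Tick 5: prefer A, take clip from B; A=[-] B=[iron,disk,oval] C=[jar,grate,ingot,beam,clip]

Answer: jar grate ingot beam clip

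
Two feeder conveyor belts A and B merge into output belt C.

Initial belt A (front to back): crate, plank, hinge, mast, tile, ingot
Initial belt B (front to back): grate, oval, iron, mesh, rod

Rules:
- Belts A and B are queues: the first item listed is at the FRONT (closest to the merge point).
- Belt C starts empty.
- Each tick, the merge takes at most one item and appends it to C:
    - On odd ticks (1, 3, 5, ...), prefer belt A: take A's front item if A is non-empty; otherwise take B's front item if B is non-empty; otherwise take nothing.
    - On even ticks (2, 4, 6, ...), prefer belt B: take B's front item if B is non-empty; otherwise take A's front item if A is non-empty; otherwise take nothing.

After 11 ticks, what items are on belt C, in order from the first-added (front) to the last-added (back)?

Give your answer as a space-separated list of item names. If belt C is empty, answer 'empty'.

Answer: crate grate plank oval hinge iron mast mesh tile rod ingot

Derivation:
Tick 1: prefer A, take crate from A; A=[plank,hinge,mast,tile,ingot] B=[grate,oval,iron,mesh,rod] C=[crate]
Tick 2: prefer B, take grate from B; A=[plank,hinge,mast,tile,ingot] B=[oval,iron,mesh,rod] C=[crate,grate]
Tick 3: prefer A, take plank from A; A=[hinge,mast,tile,ingot] B=[oval,iron,mesh,rod] C=[crate,grate,plank]
Tick 4: prefer B, take oval from B; A=[hinge,mast,tile,ingot] B=[iron,mesh,rod] C=[crate,grate,plank,oval]
Tick 5: prefer A, take hinge from A; A=[mast,tile,ingot] B=[iron,mesh,rod] C=[crate,grate,plank,oval,hinge]
Tick 6: prefer B, take iron from B; A=[mast,tile,ingot] B=[mesh,rod] C=[crate,grate,plank,oval,hinge,iron]
Tick 7: prefer A, take mast from A; A=[tile,ingot] B=[mesh,rod] C=[crate,grate,plank,oval,hinge,iron,mast]
Tick 8: prefer B, take mesh from B; A=[tile,ingot] B=[rod] C=[crate,grate,plank,oval,hinge,iron,mast,mesh]
Tick 9: prefer A, take tile from A; A=[ingot] B=[rod] C=[crate,grate,plank,oval,hinge,iron,mast,mesh,tile]
Tick 10: prefer B, take rod from B; A=[ingot] B=[-] C=[crate,grate,plank,oval,hinge,iron,mast,mesh,tile,rod]
Tick 11: prefer A, take ingot from A; A=[-] B=[-] C=[crate,grate,plank,oval,hinge,iron,mast,mesh,tile,rod,ingot]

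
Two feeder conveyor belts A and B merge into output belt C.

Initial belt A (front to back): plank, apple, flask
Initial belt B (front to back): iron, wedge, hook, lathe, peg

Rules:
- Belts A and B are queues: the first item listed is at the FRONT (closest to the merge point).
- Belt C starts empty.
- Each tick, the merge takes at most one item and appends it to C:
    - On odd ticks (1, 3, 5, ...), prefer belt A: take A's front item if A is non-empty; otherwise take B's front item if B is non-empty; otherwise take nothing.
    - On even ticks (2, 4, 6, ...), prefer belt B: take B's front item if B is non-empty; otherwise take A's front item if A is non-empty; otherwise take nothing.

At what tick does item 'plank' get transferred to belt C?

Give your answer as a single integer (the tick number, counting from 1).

Answer: 1

Derivation:
Tick 1: prefer A, take plank from A; A=[apple,flask] B=[iron,wedge,hook,lathe,peg] C=[plank]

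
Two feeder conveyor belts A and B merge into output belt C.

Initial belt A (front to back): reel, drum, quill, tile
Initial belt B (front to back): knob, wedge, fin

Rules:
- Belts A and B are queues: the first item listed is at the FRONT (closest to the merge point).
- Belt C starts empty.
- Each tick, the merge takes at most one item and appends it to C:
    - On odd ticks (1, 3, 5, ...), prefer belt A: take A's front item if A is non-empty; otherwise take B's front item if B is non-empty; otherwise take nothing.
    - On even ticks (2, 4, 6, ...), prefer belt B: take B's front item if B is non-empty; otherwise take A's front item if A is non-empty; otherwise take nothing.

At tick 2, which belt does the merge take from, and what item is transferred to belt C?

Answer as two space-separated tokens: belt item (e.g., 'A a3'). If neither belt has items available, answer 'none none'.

Tick 1: prefer A, take reel from A; A=[drum,quill,tile] B=[knob,wedge,fin] C=[reel]
Tick 2: prefer B, take knob from B; A=[drum,quill,tile] B=[wedge,fin] C=[reel,knob]

Answer: B knob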